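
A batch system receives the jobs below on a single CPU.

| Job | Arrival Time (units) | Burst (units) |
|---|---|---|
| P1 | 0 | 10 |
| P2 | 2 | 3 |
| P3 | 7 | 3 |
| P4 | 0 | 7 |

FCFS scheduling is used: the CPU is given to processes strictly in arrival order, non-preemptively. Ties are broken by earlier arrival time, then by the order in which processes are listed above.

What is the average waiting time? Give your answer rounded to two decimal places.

9.50

Gantt: | P1 0-10 | P4 10-17 | P2 17-20 | P3 20-23 |
Completion: P1=10  P2=20  P3=23  P4=17
Turnaround (C−A): P1=10  P2=18  P3=16  P4=17
Waiting times: P1=0, P2=15, P3=13, P4=10
Average waiting = (0+15+13+10) / 4 = 38/4 = 9.50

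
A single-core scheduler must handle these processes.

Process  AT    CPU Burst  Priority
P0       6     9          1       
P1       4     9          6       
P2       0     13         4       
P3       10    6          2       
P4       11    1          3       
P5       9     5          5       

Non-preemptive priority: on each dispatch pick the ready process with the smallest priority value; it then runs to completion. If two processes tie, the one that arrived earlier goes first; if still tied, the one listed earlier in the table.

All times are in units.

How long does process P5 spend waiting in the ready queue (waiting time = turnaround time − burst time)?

20

Schedule: | P2 0-13 | P0 13-22 | P3 22-28 | P4 28-29 | P5 29-34 | P1 34-43 |
Completion: P0=22  P1=43  P2=13  P3=28  P4=29  P5=34
Waiting(P5) = turnaround − burst = 25 − 5 = 20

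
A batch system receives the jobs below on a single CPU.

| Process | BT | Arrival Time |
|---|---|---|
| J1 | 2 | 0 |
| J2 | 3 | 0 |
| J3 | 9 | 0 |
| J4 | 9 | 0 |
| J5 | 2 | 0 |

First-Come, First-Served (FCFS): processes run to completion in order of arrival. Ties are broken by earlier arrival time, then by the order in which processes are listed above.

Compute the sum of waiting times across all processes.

Timeline: | J1 0-2 | J2 2-5 | J3 5-14 | J4 14-23 | J5 23-25 |
Completion: J1=2  J2=5  J3=14  J4=23  J5=25
Turnaround (C−A): J1=2  J2=5  J3=14  J4=23  J5=25
Waiting = turnaround − burst: J1=0, J2=2, J3=5, J4=14, J5=23
Total waiting = 0 + 2 + 5 + 14 + 23 = 44

44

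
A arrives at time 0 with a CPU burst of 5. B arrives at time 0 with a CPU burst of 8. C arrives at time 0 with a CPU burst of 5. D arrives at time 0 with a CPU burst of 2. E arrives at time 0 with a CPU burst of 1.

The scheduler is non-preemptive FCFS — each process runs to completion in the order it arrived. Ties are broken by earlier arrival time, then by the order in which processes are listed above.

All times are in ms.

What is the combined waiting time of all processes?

56

Schedule: | A 0-5 | B 5-13 | C 13-18 | D 18-20 | E 20-21 |
Completion: A=5  B=13  C=18  D=20  E=21
Waiting = turnaround − burst: A=0, B=5, C=13, D=18, E=20
Total waiting = 0 + 5 + 13 + 18 + 20 = 56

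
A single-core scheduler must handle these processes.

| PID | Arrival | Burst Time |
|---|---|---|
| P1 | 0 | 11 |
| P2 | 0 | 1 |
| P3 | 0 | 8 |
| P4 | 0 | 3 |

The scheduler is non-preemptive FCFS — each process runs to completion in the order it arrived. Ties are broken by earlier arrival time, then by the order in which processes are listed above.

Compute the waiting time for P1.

0

Schedule: | P1 0-11 | P2 11-12 | P3 12-20 | P4 20-23 |
Completion: P1=11  P2=12  P3=20  P4=23
Waiting(P1) = turnaround − burst = 11 − 11 = 0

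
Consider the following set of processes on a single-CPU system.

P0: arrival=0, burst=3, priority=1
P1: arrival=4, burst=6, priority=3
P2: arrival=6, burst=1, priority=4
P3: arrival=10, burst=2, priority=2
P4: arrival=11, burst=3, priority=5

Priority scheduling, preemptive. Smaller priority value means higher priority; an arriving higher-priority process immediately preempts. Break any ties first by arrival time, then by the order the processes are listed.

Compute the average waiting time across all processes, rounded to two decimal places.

Timeline: | P0 0-3 | idle 3-4 | P1 4-10 | P3 10-12 | P2 12-13 | P4 13-16 |
Completion: P0=3  P1=10  P2=13  P3=12  P4=16
Waiting times: P0=0, P1=0, P2=6, P3=0, P4=2
Average waiting = (0+0+6+0+2) / 5 = 8/5 = 1.60

1.60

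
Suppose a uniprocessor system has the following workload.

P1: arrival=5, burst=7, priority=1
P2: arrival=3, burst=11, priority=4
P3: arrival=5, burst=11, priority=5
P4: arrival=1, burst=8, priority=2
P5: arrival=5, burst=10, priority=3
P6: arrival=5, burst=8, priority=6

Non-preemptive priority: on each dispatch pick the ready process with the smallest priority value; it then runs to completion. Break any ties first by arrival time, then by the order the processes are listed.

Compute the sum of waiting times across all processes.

113

Gantt: | idle 0-1 | P4 1-9 | P1 9-16 | P5 16-26 | P2 26-37 | P3 37-48 | P6 48-56 |
Completion: P1=16  P2=37  P3=48  P4=9  P5=26  P6=56
Waiting = turnaround − burst: P1=4, P2=23, P3=32, P4=0, P5=11, P6=43
Total waiting = 4 + 23 + 32 + 0 + 11 + 43 = 113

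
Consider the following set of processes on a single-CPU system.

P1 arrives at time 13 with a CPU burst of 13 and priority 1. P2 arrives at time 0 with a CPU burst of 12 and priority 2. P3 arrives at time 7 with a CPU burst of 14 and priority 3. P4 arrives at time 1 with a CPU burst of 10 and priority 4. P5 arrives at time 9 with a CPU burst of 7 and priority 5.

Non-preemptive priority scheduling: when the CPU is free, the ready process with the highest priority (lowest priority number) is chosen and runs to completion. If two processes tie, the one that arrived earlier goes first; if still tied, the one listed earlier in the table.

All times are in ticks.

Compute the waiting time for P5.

Gantt: | P2 0-12 | P3 12-26 | P1 26-39 | P4 39-49 | P5 49-56 |
Completion: P1=39  P2=12  P3=26  P4=49  P5=56
Waiting(P5) = turnaround − burst = 47 − 7 = 40

40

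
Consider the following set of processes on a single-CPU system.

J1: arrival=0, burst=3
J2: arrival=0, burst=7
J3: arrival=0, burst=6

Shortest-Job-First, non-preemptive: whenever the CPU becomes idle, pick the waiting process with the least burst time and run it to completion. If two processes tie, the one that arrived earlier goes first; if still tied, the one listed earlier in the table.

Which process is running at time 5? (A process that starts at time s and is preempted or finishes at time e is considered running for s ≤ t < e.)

Schedule: | J1 0-3 | J3 3-9 | J2 9-16 |
Completion: J1=3  J2=16  J3=9
Turnaround (C−A): J1=3  J2=16  J3=9

J3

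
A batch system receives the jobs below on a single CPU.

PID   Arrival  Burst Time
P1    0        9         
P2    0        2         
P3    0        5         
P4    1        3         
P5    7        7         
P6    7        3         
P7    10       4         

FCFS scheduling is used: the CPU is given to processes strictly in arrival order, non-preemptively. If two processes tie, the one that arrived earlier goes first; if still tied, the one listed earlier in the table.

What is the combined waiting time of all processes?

85

Timeline: | P1 0-9 | P2 9-11 | P3 11-16 | P4 16-19 | P5 19-26 | P6 26-29 | P7 29-33 |
Completion: P1=9  P2=11  P3=16  P4=19  P5=26  P6=29  P7=33
Waiting = turnaround − burst: P1=0, P2=9, P3=11, P4=15, P5=12, P6=19, P7=19
Total waiting = 0 + 9 + 11 + 15 + 12 + 19 + 19 = 85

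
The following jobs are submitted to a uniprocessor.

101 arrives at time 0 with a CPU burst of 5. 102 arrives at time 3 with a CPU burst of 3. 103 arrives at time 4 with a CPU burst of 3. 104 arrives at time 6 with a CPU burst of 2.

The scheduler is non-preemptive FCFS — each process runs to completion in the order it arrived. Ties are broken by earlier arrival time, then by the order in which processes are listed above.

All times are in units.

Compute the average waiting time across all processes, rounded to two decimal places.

Schedule: | 101 0-5 | 102 5-8 | 103 8-11 | 104 11-13 |
Completion: 101=5  102=8  103=11  104=13
Turnaround (C−A): 101=5  102=5  103=7  104=7
Waiting times: 101=0, 102=2, 103=4, 104=5
Average waiting = (0+2+4+5) / 4 = 11/4 = 2.75

2.75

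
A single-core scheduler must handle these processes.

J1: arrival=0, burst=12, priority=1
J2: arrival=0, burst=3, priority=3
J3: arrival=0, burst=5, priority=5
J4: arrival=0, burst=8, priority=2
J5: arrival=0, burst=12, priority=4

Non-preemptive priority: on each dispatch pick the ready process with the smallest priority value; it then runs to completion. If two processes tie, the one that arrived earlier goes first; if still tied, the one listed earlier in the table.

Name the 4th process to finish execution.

Gantt: | J1 0-12 | J4 12-20 | J2 20-23 | J5 23-35 | J3 35-40 |
Completion: J1=12  J2=23  J3=40  J4=20  J5=35
Turnaround (C−A): J1=12  J2=23  J3=40  J4=20  J5=35
Finish order: J1 → J4 → J2 → J5 → J3

J5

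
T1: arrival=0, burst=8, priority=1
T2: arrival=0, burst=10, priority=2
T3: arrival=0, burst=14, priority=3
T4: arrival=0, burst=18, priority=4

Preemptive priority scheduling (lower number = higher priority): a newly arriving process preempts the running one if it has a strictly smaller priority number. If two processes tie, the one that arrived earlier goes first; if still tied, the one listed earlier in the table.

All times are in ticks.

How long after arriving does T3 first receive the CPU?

18

Timeline: | T1 0-8 | T2 8-18 | T3 18-32 | T4 32-50 |
Completion: T1=8  T2=18  T3=32  T4=50
Response(T3) = first start − arrival = 18 − 0 = 18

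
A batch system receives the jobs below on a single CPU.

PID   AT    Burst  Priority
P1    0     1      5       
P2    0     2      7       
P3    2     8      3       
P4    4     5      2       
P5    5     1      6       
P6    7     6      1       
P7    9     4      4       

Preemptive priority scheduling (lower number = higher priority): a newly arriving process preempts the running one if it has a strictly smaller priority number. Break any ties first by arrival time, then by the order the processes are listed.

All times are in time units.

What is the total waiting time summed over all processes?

Gantt: | P1 0-1 | P2 1-2 | P3 2-4 | P4 4-7 | P6 7-13 | P4 13-15 | P3 15-21 | P7 21-25 | P5 25-26 | P2 26-27 |
Completion: P1=1  P2=27  P3=21  P4=15  P5=26  P6=13  P7=25
Turnaround (C−A): P1=1  P2=27  P3=19  P4=11  P5=21  P6=6  P7=16
Waiting = turnaround − burst: P1=0, P2=25, P3=11, P4=6, P5=20, P6=0, P7=12
Total waiting = 0 + 25 + 11 + 6 + 20 + 0 + 12 = 74

74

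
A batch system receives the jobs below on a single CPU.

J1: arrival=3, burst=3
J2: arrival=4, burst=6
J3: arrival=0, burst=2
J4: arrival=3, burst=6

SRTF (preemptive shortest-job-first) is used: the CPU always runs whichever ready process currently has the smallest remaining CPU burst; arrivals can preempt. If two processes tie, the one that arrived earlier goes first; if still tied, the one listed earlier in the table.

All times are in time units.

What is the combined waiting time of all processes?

Schedule: | J3 0-2 | idle 2-3 | J1 3-6 | J4 6-12 | J2 12-18 |
Completion: J1=6  J2=18  J3=2  J4=12
Turnaround (C−A): J1=3  J2=14  J3=2  J4=9
Waiting = turnaround − burst: J1=0, J2=8, J3=0, J4=3
Total waiting = 0 + 8 + 0 + 3 = 11

11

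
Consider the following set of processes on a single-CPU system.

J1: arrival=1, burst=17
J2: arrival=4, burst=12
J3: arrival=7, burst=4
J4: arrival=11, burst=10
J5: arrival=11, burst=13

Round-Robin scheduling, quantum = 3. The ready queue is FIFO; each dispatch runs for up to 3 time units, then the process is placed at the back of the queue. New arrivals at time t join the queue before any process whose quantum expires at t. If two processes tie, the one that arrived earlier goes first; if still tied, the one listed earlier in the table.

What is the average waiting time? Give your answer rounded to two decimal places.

Timeline: | idle 0-1 | J1 1-4 | J2 4-7 | J1 7-10 | J3 10-13 | J2 13-16 | J1 16-19 | J4 19-22 | J5 22-25 | J3 25-26 | J2 26-29 | J1 29-32 | J4 32-35 | J5 35-38 | J2 38-41 | J1 41-44 | J4 44-47 | J5 47-50 | J1 50-52 | J4 52-53 | J5 53-57 |
Completion: J1=52  J2=41  J3=26  J4=53  J5=57
Turnaround (C−A): J1=51  J2=37  J3=19  J4=42  J5=46
Waiting times: J1=34, J2=25, J3=15, J4=32, J5=33
Average waiting = (34+25+15+32+33) / 5 = 139/5 = 27.80

27.80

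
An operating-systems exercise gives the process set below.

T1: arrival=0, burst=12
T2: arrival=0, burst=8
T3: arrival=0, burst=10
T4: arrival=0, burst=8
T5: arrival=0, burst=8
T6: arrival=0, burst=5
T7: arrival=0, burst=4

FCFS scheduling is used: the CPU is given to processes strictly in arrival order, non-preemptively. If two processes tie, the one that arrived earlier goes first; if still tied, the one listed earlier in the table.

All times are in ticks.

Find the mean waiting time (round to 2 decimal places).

28.14

Timeline: | T1 0-12 | T2 12-20 | T3 20-30 | T4 30-38 | T5 38-46 | T6 46-51 | T7 51-55 |
Completion: T1=12  T2=20  T3=30  T4=38  T5=46  T6=51  T7=55
Waiting times: T1=0, T2=12, T3=20, T4=30, T5=38, T6=46, T7=51
Average waiting = (0+12+20+30+38+46+51) / 7 = 197/7 = 28.14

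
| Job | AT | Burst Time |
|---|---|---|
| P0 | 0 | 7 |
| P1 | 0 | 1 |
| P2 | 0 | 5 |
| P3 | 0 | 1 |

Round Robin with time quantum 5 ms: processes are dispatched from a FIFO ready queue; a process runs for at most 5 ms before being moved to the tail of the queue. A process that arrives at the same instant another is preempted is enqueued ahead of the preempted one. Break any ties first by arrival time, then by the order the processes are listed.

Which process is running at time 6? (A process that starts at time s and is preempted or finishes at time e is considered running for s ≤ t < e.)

P2

Timeline: | P0 0-5 | P1 5-6 | P2 6-11 | P3 11-12 | P0 12-14 |
Completion: P0=14  P1=6  P2=11  P3=12
Turnaround (C−A): P0=14  P1=6  P2=11  P3=12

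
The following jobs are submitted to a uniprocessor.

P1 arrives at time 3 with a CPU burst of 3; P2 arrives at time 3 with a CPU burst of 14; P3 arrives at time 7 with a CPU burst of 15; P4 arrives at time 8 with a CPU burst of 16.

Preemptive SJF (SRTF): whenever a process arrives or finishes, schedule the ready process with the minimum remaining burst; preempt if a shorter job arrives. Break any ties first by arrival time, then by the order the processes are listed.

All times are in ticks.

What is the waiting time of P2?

3

Schedule: | idle 0-3 | P1 3-6 | P2 6-20 | P3 20-35 | P4 35-51 |
Completion: P1=6  P2=20  P3=35  P4=51
Turnaround (C−A): P1=3  P2=17  P3=28  P4=43
Waiting(P2) = turnaround − burst = 17 − 14 = 3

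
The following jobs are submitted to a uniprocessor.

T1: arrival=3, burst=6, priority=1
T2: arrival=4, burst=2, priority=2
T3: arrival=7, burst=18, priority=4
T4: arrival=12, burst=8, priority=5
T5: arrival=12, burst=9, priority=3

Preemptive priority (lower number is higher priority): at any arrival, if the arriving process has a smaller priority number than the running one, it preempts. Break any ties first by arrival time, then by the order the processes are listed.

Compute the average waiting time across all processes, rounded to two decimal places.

8.80

Gantt: | idle 0-3 | T1 3-9 | T2 9-11 | T3 11-12 | T5 12-21 | T3 21-38 | T4 38-46 |
Completion: T1=9  T2=11  T3=38  T4=46  T5=21
Turnaround (C−A): T1=6  T2=7  T3=31  T4=34  T5=9
Waiting times: T1=0, T2=5, T3=13, T4=26, T5=0
Average waiting = (0+5+13+26+0) / 5 = 44/5 = 8.80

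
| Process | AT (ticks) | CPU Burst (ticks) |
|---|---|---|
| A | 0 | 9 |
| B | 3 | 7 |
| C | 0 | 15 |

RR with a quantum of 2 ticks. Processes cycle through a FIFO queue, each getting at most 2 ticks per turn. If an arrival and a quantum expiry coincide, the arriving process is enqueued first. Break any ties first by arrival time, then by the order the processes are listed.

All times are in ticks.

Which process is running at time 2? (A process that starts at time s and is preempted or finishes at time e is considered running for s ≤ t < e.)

C

Schedule: | A 0-2 | C 2-4 | A 4-6 | B 6-8 | C 8-10 | A 10-12 | B 12-14 | C 14-16 | A 16-18 | B 18-20 | C 20-22 | A 22-23 | B 23-24 | C 24-31 |
Completion: A=23  B=24  C=31
Turnaround (C−A): A=23  B=21  C=31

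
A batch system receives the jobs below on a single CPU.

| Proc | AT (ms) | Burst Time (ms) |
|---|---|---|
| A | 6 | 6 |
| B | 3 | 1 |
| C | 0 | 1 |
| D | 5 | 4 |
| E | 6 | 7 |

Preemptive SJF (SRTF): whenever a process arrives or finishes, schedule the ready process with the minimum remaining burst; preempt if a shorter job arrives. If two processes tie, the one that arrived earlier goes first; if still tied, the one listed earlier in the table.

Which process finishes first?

C

Schedule: | C 0-1 | idle 1-3 | B 3-4 | idle 4-5 | D 5-9 | A 9-15 | E 15-22 |
Completion: A=15  B=4  C=1  D=9  E=22
Turnaround (C−A): A=9  B=1  C=1  D=4  E=16
Finish order: C → B → D → A → E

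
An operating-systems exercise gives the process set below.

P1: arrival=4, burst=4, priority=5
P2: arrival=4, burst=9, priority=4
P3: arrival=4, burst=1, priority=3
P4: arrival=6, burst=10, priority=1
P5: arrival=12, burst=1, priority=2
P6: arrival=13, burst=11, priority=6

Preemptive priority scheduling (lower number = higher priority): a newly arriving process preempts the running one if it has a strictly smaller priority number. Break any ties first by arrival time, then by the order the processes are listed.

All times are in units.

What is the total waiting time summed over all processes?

Gantt: | idle 0-4 | P3 4-5 | P2 5-6 | P4 6-16 | P5 16-17 | P2 17-25 | P1 25-29 | P6 29-40 |
Completion: P1=29  P2=25  P3=5  P4=16  P5=17  P6=40
Turnaround (C−A): P1=25  P2=21  P3=1  P4=10  P5=5  P6=27
Waiting = turnaround − burst: P1=21, P2=12, P3=0, P4=0, P5=4, P6=16
Total waiting = 21 + 12 + 0 + 0 + 4 + 16 = 53

53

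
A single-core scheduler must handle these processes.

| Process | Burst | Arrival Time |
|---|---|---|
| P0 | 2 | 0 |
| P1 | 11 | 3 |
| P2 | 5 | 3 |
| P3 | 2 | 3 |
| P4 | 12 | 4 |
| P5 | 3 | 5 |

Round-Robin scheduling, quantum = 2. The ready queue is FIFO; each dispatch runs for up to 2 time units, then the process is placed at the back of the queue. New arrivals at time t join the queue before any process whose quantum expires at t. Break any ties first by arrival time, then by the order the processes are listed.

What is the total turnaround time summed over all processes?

Timeline: | P0 0-2 | idle 2-3 | P1 3-5 | P2 5-7 | P3 7-9 | P4 9-11 | P5 11-13 | P1 13-15 | P2 15-17 | P4 17-19 | P5 19-20 | P1 20-22 | P2 22-23 | P4 23-25 | P1 25-27 | P4 27-29 | P1 29-31 | P4 31-33 | P1 33-34 | P4 34-36 |
Completion: P0=2  P1=34  P2=23  P3=9  P4=36  P5=20
Turnaround (C−A): P0=2  P1=31  P2=20  P3=6  P4=32  P5=15
Turnaround = completion − arrival: P0=2, P1=31, P2=20, P3=6, P4=32, P5=15
Total turnaround = 2 + 31 + 20 + 6 + 32 + 15 = 106

106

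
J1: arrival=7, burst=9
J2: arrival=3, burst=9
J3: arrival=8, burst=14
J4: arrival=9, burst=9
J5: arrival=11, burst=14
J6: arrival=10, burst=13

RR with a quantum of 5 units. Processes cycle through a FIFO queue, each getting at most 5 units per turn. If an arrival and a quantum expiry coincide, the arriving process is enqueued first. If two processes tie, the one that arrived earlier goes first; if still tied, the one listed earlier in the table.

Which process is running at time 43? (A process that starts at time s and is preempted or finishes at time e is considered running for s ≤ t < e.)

Timeline: | idle 0-3 | J2 3-8 | J1 8-13 | J3 13-18 | J2 18-22 | J4 22-27 | J6 27-32 | J5 32-37 | J1 37-41 | J3 41-46 | J4 46-50 | J6 50-55 | J5 55-60 | J3 60-64 | J6 64-67 | J5 67-71 |
Completion: J1=41  J2=22  J3=64  J4=50  J5=71  J6=67
Turnaround (C−A): J1=34  J2=19  J3=56  J4=41  J5=60  J6=57

J3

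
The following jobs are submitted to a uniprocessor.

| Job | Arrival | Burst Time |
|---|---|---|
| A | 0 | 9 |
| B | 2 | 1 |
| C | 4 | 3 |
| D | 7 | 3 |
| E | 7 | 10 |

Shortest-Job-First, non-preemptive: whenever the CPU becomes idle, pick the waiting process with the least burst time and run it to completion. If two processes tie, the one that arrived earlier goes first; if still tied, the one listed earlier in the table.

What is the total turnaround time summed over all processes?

54

Schedule: | A 0-9 | B 9-10 | C 10-13 | D 13-16 | E 16-26 |
Completion: A=9  B=10  C=13  D=16  E=26
Turnaround = completion − arrival: A=9, B=8, C=9, D=9, E=19
Total turnaround = 9 + 8 + 9 + 9 + 19 = 54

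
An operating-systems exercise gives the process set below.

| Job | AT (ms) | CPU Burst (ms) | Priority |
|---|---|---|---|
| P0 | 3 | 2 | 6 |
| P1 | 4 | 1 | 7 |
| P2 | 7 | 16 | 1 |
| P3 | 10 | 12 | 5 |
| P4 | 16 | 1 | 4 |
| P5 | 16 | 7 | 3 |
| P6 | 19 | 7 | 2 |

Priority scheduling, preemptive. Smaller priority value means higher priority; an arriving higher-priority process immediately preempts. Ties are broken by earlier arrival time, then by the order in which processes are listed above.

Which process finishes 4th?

P6

Gantt: | idle 0-3 | P0 3-5 | P1 5-6 | idle 6-7 | P2 7-23 | P6 23-30 | P5 30-37 | P4 37-38 | P3 38-50 |
Completion: P0=5  P1=6  P2=23  P3=50  P4=38  P5=37  P6=30
Finish order: P0 → P1 → P2 → P6 → P5 → P4 → P3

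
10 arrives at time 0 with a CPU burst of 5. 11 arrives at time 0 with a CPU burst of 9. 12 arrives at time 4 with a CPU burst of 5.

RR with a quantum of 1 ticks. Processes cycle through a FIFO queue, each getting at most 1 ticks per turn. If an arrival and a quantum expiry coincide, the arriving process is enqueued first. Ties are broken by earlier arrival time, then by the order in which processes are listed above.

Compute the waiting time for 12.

7

Gantt: | 10 0-1 | 11 1-2 | 10 2-3 | 11 3-4 | 10 4-5 | 12 5-6 | 11 6-7 | 10 7-8 | 12 8-9 | 11 9-10 | 10 10-11 | 12 11-12 | 11 12-13 | 12 13-14 | 11 14-15 | 12 15-16 | 11 16-19 |
Completion: 10=11  11=19  12=16
Waiting(12) = turnaround − burst = 12 − 5 = 7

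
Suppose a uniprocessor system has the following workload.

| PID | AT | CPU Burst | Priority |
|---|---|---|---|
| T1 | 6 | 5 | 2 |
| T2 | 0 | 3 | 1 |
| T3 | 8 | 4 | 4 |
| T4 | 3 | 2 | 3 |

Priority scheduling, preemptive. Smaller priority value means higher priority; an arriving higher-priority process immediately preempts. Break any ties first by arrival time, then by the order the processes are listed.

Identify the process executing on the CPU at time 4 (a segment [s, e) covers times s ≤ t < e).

Gantt: | T2 0-3 | T4 3-5 | idle 5-6 | T1 6-11 | T3 11-15 |
Completion: T1=11  T2=3  T3=15  T4=5
Turnaround (C−A): T1=5  T2=3  T3=7  T4=2

T4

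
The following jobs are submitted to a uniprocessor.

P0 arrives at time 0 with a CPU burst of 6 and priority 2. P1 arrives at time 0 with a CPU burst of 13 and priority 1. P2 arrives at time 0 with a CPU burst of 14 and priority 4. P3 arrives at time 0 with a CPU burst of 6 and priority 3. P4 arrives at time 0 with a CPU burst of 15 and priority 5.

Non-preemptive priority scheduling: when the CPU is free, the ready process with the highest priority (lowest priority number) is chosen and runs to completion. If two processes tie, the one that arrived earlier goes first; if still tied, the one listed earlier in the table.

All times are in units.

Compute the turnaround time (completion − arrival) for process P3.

Gantt: | P1 0-13 | P0 13-19 | P3 19-25 | P2 25-39 | P4 39-54 |
Completion: P0=19  P1=13  P2=39  P3=25  P4=54
Turnaround (C−A): P0=19  P1=13  P2=39  P3=25  P4=54
Turnaround(P3) = completion − arrival = 25 − 0 = 25

25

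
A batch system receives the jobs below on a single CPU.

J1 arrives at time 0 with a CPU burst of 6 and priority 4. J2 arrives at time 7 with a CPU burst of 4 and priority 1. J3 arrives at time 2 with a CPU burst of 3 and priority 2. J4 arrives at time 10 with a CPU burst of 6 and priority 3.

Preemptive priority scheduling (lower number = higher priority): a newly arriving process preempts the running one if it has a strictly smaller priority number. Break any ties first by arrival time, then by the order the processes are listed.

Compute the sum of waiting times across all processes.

Gantt: | J1 0-2 | J3 2-5 | J1 5-7 | J2 7-11 | J4 11-17 | J1 17-19 |
Completion: J1=19  J2=11  J3=5  J4=17
Waiting = turnaround − burst: J1=13, J2=0, J3=0, J4=1
Total waiting = 13 + 0 + 0 + 1 = 14

14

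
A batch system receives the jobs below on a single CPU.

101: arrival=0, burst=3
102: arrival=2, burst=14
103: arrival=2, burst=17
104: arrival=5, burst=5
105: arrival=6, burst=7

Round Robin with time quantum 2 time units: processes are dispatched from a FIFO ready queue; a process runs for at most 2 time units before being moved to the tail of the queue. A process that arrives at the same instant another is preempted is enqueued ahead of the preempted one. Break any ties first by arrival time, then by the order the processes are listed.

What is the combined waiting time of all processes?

Gantt: | 101 0-2 | 102 2-4 | 103 4-6 | 101 6-7 | 102 7-9 | 104 9-11 | 105 11-13 | 103 13-15 | 102 15-17 | 104 17-19 | 105 19-21 | 103 21-23 | 102 23-25 | 104 25-26 | 105 26-28 | 103 28-30 | 102 30-32 | 105 32-33 | 103 33-35 | 102 35-37 | 103 37-39 | 102 39-41 | 103 41-46 |
Completion: 101=7  102=41  103=46  104=26  105=33
Waiting = turnaround − burst: 101=4, 102=25, 103=27, 104=16, 105=20
Total waiting = 4 + 25 + 27 + 16 + 20 = 92

92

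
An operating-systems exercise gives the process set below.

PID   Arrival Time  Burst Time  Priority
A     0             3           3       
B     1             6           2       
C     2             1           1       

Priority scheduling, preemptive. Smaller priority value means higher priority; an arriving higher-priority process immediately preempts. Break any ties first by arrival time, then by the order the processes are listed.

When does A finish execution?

Schedule: | A 0-1 | B 1-2 | C 2-3 | B 3-8 | A 8-10 |
Completion: A=10  B=8  C=3

10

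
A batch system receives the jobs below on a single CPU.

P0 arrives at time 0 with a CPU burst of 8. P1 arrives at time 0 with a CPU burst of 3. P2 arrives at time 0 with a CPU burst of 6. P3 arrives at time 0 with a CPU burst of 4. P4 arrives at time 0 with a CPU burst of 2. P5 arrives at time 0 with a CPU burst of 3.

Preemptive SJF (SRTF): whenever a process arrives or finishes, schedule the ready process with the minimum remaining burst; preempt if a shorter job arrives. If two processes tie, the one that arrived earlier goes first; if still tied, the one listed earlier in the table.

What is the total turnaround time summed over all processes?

71

Gantt: | P4 0-2 | P1 2-5 | P5 5-8 | P3 8-12 | P2 12-18 | P0 18-26 |
Completion: P0=26  P1=5  P2=18  P3=12  P4=2  P5=8
Turnaround (C−A): P0=26  P1=5  P2=18  P3=12  P4=2  P5=8
Turnaround = completion − arrival: P0=26, P1=5, P2=18, P3=12, P4=2, P5=8
Total turnaround = 26 + 5 + 18 + 12 + 2 + 8 = 71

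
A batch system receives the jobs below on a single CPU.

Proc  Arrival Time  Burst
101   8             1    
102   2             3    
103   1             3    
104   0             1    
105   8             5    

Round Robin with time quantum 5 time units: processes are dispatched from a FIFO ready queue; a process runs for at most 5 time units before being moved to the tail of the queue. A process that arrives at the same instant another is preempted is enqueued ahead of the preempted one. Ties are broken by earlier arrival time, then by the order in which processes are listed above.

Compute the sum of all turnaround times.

16

Gantt: | 104 0-1 | 103 1-4 | 102 4-7 | idle 7-8 | 101 8-9 | 105 9-14 |
Completion: 101=9  102=7  103=4  104=1  105=14
Turnaround = completion − arrival: 101=1, 102=5, 103=3, 104=1, 105=6
Total turnaround = 1 + 5 + 3 + 1 + 6 = 16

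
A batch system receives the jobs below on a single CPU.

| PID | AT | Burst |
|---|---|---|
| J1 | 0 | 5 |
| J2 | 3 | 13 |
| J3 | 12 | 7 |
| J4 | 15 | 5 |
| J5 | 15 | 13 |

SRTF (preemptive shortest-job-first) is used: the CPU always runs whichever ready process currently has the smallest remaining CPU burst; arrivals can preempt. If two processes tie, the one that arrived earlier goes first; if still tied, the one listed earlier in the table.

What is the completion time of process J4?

23

Timeline: | J1 0-5 | J2 5-18 | J4 18-23 | J3 23-30 | J5 30-43 |
Completion: J1=5  J2=18  J3=30  J4=23  J5=43
Turnaround (C−A): J1=5  J2=15  J3=18  J4=8  J5=28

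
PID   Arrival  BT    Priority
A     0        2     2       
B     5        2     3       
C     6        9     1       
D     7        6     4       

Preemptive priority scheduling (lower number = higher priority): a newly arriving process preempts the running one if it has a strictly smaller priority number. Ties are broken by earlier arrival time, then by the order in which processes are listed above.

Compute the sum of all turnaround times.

Schedule: | A 0-2 | idle 2-5 | B 5-6 | C 6-15 | B 15-16 | D 16-22 |
Completion: A=2  B=16  C=15  D=22
Turnaround = completion − arrival: A=2, B=11, C=9, D=15
Total turnaround = 2 + 11 + 9 + 15 = 37

37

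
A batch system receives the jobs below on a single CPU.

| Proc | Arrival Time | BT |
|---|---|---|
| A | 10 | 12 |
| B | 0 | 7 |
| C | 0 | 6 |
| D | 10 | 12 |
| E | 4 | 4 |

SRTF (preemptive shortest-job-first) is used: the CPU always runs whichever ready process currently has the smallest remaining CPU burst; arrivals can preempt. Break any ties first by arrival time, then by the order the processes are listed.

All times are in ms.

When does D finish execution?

Timeline: | C 0-6 | E 6-10 | B 10-17 | A 17-29 | D 29-41 |
Completion: A=29  B=17  C=6  D=41  E=10

41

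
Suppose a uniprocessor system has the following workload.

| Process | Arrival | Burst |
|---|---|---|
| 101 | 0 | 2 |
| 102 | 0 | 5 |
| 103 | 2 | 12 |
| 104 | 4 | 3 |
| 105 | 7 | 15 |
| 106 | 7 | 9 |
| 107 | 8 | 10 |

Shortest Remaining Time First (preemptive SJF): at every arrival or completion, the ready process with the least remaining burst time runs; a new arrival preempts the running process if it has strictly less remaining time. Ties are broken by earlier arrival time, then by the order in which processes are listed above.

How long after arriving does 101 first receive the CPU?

Gantt: | 101 0-2 | 102 2-7 | 104 7-10 | 106 10-19 | 107 19-29 | 103 29-41 | 105 41-56 |
Completion: 101=2  102=7  103=41  104=10  105=56  106=19  107=29
Turnaround (C−A): 101=2  102=7  103=39  104=6  105=49  106=12  107=21
Response(101) = first start − arrival = 0 − 0 = 0

0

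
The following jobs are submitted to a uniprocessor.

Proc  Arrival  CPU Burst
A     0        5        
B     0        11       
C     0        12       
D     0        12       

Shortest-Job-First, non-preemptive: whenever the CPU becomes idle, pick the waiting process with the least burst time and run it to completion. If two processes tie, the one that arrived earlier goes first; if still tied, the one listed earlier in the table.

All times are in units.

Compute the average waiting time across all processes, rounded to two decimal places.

Gantt: | A 0-5 | B 5-16 | C 16-28 | D 28-40 |
Completion: A=5  B=16  C=28  D=40
Turnaround (C−A): A=5  B=16  C=28  D=40
Waiting times: A=0, B=5, C=16, D=28
Average waiting = (0+5+16+28) / 4 = 49/4 = 12.25

12.25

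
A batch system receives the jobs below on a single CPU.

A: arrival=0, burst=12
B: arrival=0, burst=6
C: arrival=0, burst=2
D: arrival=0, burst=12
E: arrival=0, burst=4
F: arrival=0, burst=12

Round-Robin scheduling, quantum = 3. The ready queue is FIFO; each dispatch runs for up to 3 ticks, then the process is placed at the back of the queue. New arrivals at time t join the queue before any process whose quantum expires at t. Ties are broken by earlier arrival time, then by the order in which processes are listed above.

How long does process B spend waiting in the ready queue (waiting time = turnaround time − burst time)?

Schedule: | A 0-3 | B 3-6 | C 6-8 | D 8-11 | E 11-14 | F 14-17 | A 17-20 | B 20-23 | D 23-26 | E 26-27 | F 27-30 | A 30-33 | D 33-36 | F 36-39 | A 39-42 | D 42-45 | F 45-48 |
Completion: A=42  B=23  C=8  D=45  E=27  F=48
Waiting(B) = turnaround − burst = 23 − 6 = 17

17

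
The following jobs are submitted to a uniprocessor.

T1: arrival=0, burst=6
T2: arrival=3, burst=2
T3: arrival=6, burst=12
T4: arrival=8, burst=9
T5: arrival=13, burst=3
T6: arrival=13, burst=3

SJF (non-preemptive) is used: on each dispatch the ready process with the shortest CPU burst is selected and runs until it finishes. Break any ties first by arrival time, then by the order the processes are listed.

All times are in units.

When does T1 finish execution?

Timeline: | T1 0-6 | T2 6-8 | T4 8-17 | T5 17-20 | T6 20-23 | T3 23-35 |
Completion: T1=6  T2=8  T3=35  T4=17  T5=20  T6=23
Turnaround (C−A): T1=6  T2=5  T3=29  T4=9  T5=7  T6=10

6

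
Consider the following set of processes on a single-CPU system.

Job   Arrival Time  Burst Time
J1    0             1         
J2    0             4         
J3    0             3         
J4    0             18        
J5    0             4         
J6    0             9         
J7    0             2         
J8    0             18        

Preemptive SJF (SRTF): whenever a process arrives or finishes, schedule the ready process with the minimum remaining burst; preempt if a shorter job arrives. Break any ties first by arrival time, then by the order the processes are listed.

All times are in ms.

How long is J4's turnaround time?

41

Schedule: | J1 0-1 | J7 1-3 | J3 3-6 | J2 6-10 | J5 10-14 | J6 14-23 | J4 23-41 | J8 41-59 |
Completion: J1=1  J2=10  J3=6  J4=41  J5=14  J6=23  J7=3  J8=59
Turnaround(J4) = completion − arrival = 41 − 0 = 41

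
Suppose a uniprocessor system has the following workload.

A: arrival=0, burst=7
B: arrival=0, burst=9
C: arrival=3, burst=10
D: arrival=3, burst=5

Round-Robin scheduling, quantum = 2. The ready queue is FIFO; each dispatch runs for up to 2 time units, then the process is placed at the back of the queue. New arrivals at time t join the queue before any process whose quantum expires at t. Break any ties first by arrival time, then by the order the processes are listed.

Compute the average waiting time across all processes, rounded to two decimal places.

17.00

Schedule: | A 0-2 | B 2-4 | A 4-6 | C 6-8 | D 8-10 | B 10-12 | A 12-14 | C 14-16 | D 16-18 | B 18-20 | A 20-21 | C 21-23 | D 23-24 | B 24-26 | C 26-28 | B 28-29 | C 29-31 |
Completion: A=21  B=29  C=31  D=24
Turnaround (C−A): A=21  B=29  C=28  D=21
Waiting times: A=14, B=20, C=18, D=16
Average waiting = (14+20+18+16) / 4 = 68/4 = 17.00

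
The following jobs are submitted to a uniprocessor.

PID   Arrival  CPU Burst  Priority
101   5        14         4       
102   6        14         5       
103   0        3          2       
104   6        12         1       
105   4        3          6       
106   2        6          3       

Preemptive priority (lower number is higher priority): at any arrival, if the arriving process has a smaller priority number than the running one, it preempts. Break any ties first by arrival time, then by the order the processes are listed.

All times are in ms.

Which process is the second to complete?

104

Schedule: | 103 0-3 | 106 3-6 | 104 6-18 | 106 18-21 | 101 21-35 | 102 35-49 | 105 49-52 |
Completion: 101=35  102=49  103=3  104=18  105=52  106=21
Turnaround (C−A): 101=30  102=43  103=3  104=12  105=48  106=19
Finish order: 103 → 104 → 106 → 101 → 102 → 105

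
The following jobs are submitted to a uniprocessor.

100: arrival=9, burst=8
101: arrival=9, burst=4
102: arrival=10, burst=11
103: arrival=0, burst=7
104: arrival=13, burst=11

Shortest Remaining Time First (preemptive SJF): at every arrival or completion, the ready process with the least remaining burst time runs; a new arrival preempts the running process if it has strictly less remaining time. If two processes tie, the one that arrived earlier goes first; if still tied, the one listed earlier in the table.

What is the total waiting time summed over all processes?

34

Schedule: | 103 0-7 | idle 7-9 | 101 9-13 | 100 13-21 | 102 21-32 | 104 32-43 |
Completion: 100=21  101=13  102=32  103=7  104=43
Turnaround (C−A): 100=12  101=4  102=22  103=7  104=30
Waiting = turnaround − burst: 100=4, 101=0, 102=11, 103=0, 104=19
Total waiting = 4 + 0 + 11 + 0 + 19 = 34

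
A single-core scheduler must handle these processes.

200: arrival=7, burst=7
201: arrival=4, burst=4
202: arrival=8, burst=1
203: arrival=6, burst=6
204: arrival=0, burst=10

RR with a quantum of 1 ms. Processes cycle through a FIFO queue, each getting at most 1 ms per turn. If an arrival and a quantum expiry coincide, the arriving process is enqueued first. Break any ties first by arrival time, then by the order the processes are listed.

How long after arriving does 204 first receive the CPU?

0

Schedule: | 204 0-4 | 201 4-5 | 204 5-6 | 201 6-7 | 203 7-8 | 204 8-9 | 200 9-10 | 201 10-11 | 202 11-12 | 203 12-13 | 204 13-14 | 200 14-15 | 201 15-16 | 203 16-17 | 204 17-18 | 200 18-19 | 203 19-20 | 204 20-21 | 200 21-22 | 203 22-23 | 204 23-24 | 200 24-25 | 203 25-26 | 200 26-28 |
Completion: 200=28  201=16  202=12  203=26  204=24
Turnaround (C−A): 200=21  201=12  202=4  203=20  204=24
Response(204) = first start − arrival = 0 − 0 = 0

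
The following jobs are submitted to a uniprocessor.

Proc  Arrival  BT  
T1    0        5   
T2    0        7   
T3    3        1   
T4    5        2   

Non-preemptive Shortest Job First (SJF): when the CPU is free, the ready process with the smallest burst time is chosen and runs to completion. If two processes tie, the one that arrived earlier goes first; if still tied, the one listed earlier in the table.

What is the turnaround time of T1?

Schedule: | T1 0-5 | T3 5-6 | T4 6-8 | T2 8-15 |
Completion: T1=5  T2=15  T3=6  T4=8
Turnaround (C−A): T1=5  T2=15  T3=3  T4=3
Turnaround(T1) = completion − arrival = 5 − 0 = 5

5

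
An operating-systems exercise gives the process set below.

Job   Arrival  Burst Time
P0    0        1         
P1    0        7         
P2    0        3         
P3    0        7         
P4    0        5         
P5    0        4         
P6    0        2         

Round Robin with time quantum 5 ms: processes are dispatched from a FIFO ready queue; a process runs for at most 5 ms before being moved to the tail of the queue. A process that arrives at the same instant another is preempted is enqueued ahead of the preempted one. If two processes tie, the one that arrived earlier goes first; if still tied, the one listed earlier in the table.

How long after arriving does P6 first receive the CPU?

23

Gantt: | P0 0-1 | P1 1-6 | P2 6-9 | P3 9-14 | P4 14-19 | P5 19-23 | P6 23-25 | P1 25-27 | P3 27-29 |
Completion: P0=1  P1=27  P2=9  P3=29  P4=19  P5=23  P6=25
Response(P6) = first start − arrival = 23 − 0 = 23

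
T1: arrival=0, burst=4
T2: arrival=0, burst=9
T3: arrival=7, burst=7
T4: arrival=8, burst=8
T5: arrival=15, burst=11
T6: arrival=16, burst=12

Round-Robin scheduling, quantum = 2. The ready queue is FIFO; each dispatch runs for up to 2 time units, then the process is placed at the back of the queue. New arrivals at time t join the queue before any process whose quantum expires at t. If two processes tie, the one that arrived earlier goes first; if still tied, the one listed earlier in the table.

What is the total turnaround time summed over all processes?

159

Gantt: | T1 0-2 | T2 2-4 | T1 4-6 | T2 6-8 | T3 8-10 | T4 10-12 | T2 12-14 | T3 14-16 | T4 16-18 | T2 18-20 | T5 20-22 | T6 22-24 | T3 24-26 | T4 26-28 | T2 28-29 | T5 29-31 | T6 31-33 | T3 33-34 | T4 34-36 | T5 36-38 | T6 38-40 | T5 40-42 | T6 42-44 | T5 44-46 | T6 46-48 | T5 48-49 | T6 49-51 |
Completion: T1=6  T2=29  T3=34  T4=36  T5=49  T6=51
Turnaround (C−A): T1=6  T2=29  T3=27  T4=28  T5=34  T6=35
Turnaround = completion − arrival: T1=6, T2=29, T3=27, T4=28, T5=34, T6=35
Total turnaround = 6 + 29 + 27 + 28 + 34 + 35 = 159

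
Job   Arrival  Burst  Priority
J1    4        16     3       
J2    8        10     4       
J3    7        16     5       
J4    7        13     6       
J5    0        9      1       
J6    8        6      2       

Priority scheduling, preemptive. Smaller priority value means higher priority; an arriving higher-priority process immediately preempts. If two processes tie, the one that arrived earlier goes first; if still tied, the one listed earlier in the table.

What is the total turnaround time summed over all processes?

Schedule: | J5 0-9 | J6 9-15 | J1 15-31 | J2 31-41 | J3 41-57 | J4 57-70 |
Completion: J1=31  J2=41  J3=57  J4=70  J5=9  J6=15
Turnaround = completion − arrival: J1=27, J2=33, J3=50, J4=63, J5=9, J6=7
Total turnaround = 27 + 33 + 50 + 63 + 9 + 7 = 189

189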